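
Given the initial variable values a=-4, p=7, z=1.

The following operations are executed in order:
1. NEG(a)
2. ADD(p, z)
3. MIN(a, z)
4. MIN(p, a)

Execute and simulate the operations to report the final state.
{a: 1, p: 1, z: 1}

Step-by-step execution:
Initial: a=-4, p=7, z=1
After step 1 (NEG(a)): a=4, p=7, z=1
After step 2 (ADD(p, z)): a=4, p=8, z=1
After step 3 (MIN(a, z)): a=1, p=8, z=1
After step 4 (MIN(p, a)): a=1, p=1, z=1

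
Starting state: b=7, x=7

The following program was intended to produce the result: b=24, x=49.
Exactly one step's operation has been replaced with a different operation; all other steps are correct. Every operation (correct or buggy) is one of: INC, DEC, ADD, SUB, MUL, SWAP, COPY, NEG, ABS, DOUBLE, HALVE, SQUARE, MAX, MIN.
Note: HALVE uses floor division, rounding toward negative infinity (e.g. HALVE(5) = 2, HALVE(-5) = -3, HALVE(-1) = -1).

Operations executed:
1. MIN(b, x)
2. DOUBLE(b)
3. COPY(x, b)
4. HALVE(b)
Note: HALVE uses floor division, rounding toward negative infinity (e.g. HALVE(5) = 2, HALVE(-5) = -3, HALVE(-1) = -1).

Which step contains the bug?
Step 2

Trace with buggy code:
Initial: b=7, x=7
After step 1: b=7, x=7
After step 2: b=14, x=7
After step 3: b=14, x=14
After step 4: b=7, x=14
Actual final b=7, x=14 ≠ expected b=24, x=49.
Step 2 is the only position where a single-operation replacement can produce the expected result.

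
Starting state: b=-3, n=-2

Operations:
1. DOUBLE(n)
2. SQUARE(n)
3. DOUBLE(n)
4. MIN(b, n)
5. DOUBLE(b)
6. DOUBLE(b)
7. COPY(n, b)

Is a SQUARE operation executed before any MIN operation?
Yes

First SQUARE: step 2
First MIN: step 4
Since 2 < 4, SQUARE comes first.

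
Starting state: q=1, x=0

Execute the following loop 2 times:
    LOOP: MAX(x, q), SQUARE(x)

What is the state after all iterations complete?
q=1, x=1

Iteration trace:
Start: q=1, x=0
After iteration 1: q=1, x=1
After iteration 2: q=1, x=1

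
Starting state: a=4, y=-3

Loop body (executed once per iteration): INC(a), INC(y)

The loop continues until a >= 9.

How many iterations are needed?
5

Tracing iterations:
Initial: a=4, y=-3
After iteration 1: a=5, y=-2
After iteration 2: a=6, y=-1
After iteration 3: a=7, y=0
After iteration 4: a=8, y=1
After iteration 5: a=9, y=2
a >= 9 now holds, so the loop exits after 5 iterations.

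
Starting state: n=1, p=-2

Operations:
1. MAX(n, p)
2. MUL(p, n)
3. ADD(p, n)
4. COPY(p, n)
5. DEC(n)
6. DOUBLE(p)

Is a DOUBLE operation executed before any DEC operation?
No

First DOUBLE: step 6
First DEC: step 5
Since 6 > 5, DEC comes first.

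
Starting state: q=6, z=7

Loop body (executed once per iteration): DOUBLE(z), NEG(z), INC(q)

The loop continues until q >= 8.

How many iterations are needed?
2

Tracing iterations:
Initial: q=6, z=7
After iteration 1: q=7, z=-14
After iteration 2: q=8, z=28
q >= 8 now holds, so the loop exits after 2 iterations.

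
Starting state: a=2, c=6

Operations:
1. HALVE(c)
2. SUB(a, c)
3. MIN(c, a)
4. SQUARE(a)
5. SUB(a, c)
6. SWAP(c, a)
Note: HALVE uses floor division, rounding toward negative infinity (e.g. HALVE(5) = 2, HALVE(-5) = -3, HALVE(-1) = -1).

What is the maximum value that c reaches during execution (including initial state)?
6

Values of c at each step:
Initial: c = 6 ← maximum
After step 1: c = 3
After step 2: c = 3
After step 3: c = -1
After step 4: c = -1
After step 5: c = -1
After step 6: c = 2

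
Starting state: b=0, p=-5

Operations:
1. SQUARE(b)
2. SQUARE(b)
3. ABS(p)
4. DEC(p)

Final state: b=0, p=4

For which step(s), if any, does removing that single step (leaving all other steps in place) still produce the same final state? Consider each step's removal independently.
Step(s) 1, 2

Testing removal of each single step:
Without step 1: final = b=0, p=4 (same)
Without step 2: final = b=0, p=4 (same)
Without step 3: final = b=0, p=-6 (different)
Without step 4: final = b=0, p=5 (different)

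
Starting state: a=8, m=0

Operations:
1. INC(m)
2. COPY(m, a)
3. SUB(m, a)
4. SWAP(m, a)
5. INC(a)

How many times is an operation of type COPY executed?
1

Counting COPY operations:
Step 2: COPY(m, a) ← COPY
Total: 1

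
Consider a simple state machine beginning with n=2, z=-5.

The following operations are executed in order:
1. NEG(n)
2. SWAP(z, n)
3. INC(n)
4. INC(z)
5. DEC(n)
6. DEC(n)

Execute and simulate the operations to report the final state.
{n: -6, z: -1}

Step-by-step execution:
Initial: n=2, z=-5
After step 1 (NEG(n)): n=-2, z=-5
After step 2 (SWAP(z, n)): n=-5, z=-2
After step 3 (INC(n)): n=-4, z=-2
After step 4 (INC(z)): n=-4, z=-1
After step 5 (DEC(n)): n=-5, z=-1
After step 6 (DEC(n)): n=-6, z=-1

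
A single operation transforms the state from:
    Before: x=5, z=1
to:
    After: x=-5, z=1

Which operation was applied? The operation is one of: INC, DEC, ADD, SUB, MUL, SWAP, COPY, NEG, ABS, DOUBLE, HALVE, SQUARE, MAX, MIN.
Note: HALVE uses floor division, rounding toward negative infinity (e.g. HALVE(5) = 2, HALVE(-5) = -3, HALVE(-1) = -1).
NEG(x)

Analyzing the change:
Before: x=5, z=1
After: x=-5, z=1
Variable x changed from 5 to -5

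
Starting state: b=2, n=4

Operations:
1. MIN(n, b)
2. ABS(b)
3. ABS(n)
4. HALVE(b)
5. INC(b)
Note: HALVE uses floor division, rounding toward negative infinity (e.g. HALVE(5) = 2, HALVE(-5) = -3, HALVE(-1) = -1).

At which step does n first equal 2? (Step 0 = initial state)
Step 1

Tracing n:
Initial: n = 4
After step 1: n = 2 ← first occurrence
After step 2: n = 2
After step 3: n = 2
After step 4: n = 2
After step 5: n = 2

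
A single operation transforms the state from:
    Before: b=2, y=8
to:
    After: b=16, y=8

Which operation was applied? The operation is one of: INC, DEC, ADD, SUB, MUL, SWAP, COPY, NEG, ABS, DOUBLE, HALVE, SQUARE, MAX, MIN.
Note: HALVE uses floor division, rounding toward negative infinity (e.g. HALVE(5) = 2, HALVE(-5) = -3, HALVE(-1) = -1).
MUL(b, y)

Analyzing the change:
Before: b=2, y=8
After: b=16, y=8
Variable b changed from 2 to 16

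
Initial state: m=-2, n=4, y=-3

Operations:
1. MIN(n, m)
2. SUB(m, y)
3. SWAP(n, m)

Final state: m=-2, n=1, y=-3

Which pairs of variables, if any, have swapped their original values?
None

Comparing initial and final values:
n: 4 → 1
m: -2 → -2
y: -3 → -3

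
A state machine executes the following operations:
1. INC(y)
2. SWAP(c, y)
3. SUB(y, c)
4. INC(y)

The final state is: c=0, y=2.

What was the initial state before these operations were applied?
c=1, y=-1

Working backwards:
Final state: c=0, y=2
Before step 4 (INC(y)): c=0, y=1
Before step 3 (SUB(y, c)): c=0, y=1
Before step 2 (SWAP(c, y)): c=1, y=0
Before step 1 (INC(y)): c=1, y=-1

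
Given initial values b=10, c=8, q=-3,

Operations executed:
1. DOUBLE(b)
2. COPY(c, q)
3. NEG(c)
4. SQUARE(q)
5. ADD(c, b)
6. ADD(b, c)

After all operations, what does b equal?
b = 43

Tracing execution:
Step 1: DOUBLE(b) → b = 20
Step 2: COPY(c, q) → b = 20
Step 3: NEG(c) → b = 20
Step 4: SQUARE(q) → b = 20
Step 5: ADD(c, b) → b = 20
Step 6: ADD(b, c) → b = 43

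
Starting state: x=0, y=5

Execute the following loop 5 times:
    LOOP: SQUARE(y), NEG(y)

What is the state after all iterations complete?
x=0, y=-23283064365386962890625

Iteration trace:
Start: x=0, y=5
After iteration 1: x=0, y=-25
After iteration 2: x=0, y=-625
After iteration 3: x=0, y=-390625
After iteration 4: x=0, y=-152587890625
After iteration 5: x=0, y=-23283064365386962890625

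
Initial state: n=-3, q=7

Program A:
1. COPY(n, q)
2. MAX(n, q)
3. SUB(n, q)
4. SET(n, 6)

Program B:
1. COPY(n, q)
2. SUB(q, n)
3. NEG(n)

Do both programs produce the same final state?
No

Program A final state: n=6, q=7
Program B final state: n=-7, q=0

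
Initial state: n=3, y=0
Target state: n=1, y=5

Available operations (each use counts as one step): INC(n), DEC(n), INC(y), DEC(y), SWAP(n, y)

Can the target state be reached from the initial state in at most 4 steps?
Yes

Path (4 steps): INC(n) → INC(n) → INC(y) → SWAP(n, y)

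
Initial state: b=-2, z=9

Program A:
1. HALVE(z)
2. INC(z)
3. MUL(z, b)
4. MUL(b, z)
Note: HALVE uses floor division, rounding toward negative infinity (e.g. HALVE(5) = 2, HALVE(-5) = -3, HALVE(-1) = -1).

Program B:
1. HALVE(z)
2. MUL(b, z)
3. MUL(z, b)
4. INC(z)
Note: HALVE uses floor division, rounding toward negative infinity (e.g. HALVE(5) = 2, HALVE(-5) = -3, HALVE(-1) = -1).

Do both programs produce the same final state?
No

Program A final state: b=20, z=-10
Program B final state: b=-8, z=-31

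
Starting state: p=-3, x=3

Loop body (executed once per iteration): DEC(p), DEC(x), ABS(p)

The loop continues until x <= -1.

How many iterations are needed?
4

Tracing iterations:
Initial: p=-3, x=3
After iteration 1: p=4, x=2
After iteration 2: p=3, x=1
After iteration 3: p=2, x=0
After iteration 4: p=1, x=-1
x <= -1 now holds, so the loop exits after 4 iterations.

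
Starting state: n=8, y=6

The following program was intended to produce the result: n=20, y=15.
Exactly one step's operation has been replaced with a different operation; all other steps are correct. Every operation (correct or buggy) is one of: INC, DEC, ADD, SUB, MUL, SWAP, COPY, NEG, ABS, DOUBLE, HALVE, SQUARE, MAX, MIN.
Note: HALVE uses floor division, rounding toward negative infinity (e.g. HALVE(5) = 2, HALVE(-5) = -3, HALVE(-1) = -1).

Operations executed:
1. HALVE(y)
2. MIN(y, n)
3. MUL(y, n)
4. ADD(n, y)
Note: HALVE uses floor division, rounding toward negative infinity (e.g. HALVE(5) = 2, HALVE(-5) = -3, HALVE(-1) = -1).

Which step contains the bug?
Step 2

Trace with buggy code:
Initial: n=8, y=6
After step 1: n=8, y=3
After step 2: n=8, y=3
After step 3: n=8, y=24
After step 4: n=32, y=24
Actual final n=32, y=24 ≠ expected n=20, y=15.
Step 2 is the only position where a single-operation replacement can produce the expected result.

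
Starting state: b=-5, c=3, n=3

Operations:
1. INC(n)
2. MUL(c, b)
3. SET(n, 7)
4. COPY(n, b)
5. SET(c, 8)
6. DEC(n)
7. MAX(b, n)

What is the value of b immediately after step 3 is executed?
b = -5

Tracing b through execution:
Initial: b = -5
After step 1 (INC(n)): b = -5
After step 2 (MUL(c, b)): b = -5
After step 3 (SET(n, 7)): b = -5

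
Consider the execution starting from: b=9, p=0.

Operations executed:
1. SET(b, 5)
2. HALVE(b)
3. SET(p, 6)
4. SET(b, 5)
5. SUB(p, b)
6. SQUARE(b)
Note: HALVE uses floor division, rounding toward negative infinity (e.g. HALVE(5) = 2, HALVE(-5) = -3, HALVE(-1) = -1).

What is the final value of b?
b = 25

Tracing execution:
Step 1: SET(b, 5) → b = 5
Step 2: HALVE(b) → b = 2
Step 3: SET(p, 6) → b = 2
Step 4: SET(b, 5) → b = 5
Step 5: SUB(p, b) → b = 5
Step 6: SQUARE(b) → b = 25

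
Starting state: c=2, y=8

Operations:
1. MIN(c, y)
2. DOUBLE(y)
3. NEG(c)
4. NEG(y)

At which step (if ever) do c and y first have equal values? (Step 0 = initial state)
Never

c and y never become equal during execution.

Comparing values at each step:
Initial: c=2, y=8
After step 1: c=2, y=8
After step 2: c=2, y=16
After step 3: c=-2, y=16
After step 4: c=-2, y=-16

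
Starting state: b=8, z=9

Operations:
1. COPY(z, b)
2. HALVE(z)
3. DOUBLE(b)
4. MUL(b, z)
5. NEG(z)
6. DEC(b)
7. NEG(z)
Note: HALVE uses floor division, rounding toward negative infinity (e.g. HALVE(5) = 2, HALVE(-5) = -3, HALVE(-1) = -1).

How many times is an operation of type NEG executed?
2

Counting NEG operations:
Step 5: NEG(z) ← NEG
Step 7: NEG(z) ← NEG
Total: 2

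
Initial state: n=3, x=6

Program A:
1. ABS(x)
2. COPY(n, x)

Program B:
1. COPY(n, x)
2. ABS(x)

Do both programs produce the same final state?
Yes

Program A final state: n=6, x=6
Program B final state: n=6, x=6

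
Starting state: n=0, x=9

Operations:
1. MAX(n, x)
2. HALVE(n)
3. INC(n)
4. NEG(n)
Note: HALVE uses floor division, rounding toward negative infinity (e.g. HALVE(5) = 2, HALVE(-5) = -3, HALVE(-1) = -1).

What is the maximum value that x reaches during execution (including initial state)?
9

Values of x at each step:
Initial: x = 9 ← maximum
After step 1: x = 9
After step 2: x = 9
After step 3: x = 9
After step 4: x = 9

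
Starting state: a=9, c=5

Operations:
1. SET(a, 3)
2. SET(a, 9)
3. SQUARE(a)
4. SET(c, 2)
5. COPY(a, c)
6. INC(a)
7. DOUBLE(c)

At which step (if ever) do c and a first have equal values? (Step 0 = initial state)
Step 5

c and a first become equal after step 5.

Comparing values at each step:
Initial: c=5, a=9
After step 1: c=5, a=3
After step 2: c=5, a=9
After step 3: c=5, a=81
After step 4: c=2, a=81
After step 5: c=2, a=2 ← equal!
After step 6: c=2, a=3
After step 7: c=4, a=3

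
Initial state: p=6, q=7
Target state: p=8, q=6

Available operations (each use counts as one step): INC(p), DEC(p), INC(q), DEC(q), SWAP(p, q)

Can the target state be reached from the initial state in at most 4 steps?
Yes

Path (2 steps): INC(q) → SWAP(p, q)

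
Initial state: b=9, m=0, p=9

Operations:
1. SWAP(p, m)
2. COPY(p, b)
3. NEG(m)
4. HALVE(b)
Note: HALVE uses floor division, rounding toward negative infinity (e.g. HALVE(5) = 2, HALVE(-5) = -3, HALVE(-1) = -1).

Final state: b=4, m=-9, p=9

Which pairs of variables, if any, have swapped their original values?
None

Comparing initial and final values:
b: 9 → 4
m: 0 → -9
p: 9 → 9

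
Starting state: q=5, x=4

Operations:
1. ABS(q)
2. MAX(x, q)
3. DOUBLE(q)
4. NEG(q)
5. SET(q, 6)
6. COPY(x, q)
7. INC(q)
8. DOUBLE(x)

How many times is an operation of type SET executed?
1

Counting SET operations:
Step 5: SET(q, 6) ← SET
Total: 1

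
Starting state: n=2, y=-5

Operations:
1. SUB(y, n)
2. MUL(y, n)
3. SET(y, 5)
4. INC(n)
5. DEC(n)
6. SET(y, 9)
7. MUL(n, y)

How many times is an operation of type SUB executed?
1

Counting SUB operations:
Step 1: SUB(y, n) ← SUB
Total: 1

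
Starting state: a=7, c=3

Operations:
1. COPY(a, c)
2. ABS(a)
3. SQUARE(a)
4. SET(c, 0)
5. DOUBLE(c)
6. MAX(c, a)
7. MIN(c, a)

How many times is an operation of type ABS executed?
1

Counting ABS operations:
Step 2: ABS(a) ← ABS
Total: 1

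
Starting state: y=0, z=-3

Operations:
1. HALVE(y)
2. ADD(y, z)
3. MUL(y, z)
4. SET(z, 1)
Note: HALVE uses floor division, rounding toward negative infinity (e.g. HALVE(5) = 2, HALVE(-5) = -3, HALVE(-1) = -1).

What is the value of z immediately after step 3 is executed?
z = -3

Tracing z through execution:
Initial: z = -3
After step 1 (HALVE(y)): z = -3
After step 2 (ADD(y, z)): z = -3
After step 3 (MUL(y, z)): z = -3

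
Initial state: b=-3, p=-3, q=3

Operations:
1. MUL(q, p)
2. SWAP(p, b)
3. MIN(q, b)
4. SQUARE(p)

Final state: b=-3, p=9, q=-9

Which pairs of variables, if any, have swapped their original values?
None

Comparing initial and final values:
p: -3 → 9
q: 3 → -9
b: -3 → -3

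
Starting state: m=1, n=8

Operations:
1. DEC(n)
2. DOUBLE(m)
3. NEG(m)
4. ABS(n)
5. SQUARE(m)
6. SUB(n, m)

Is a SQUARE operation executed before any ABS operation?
No

First SQUARE: step 5
First ABS: step 4
Since 5 > 4, ABS comes first.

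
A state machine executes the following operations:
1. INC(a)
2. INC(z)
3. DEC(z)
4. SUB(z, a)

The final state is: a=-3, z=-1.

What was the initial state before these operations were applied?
a=-4, z=-4

Working backwards:
Final state: a=-3, z=-1
Before step 4 (SUB(z, a)): a=-3, z=-4
Before step 3 (DEC(z)): a=-3, z=-3
Before step 2 (INC(z)): a=-3, z=-4
Before step 1 (INC(a)): a=-4, z=-4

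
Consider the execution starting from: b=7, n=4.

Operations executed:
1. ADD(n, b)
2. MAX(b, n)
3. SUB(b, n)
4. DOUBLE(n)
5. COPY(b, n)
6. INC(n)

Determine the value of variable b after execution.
b = 22

Tracing execution:
Step 1: ADD(n, b) → b = 7
Step 2: MAX(b, n) → b = 11
Step 3: SUB(b, n) → b = 0
Step 4: DOUBLE(n) → b = 0
Step 5: COPY(b, n) → b = 22
Step 6: INC(n) → b = 22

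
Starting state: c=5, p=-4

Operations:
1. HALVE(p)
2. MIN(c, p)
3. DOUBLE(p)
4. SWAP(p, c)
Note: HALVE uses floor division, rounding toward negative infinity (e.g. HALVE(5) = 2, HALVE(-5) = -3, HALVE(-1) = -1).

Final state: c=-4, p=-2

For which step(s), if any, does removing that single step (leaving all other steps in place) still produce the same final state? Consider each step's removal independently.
None - removing any single step changes the final result

Testing removal of each single step:
Without step 1: final = c=-8, p=-4 (different)
Without step 2: final = c=-4, p=5 (different)
Without step 3: final = c=-2, p=-2 (different)
Without step 4: final = c=-2, p=-4 (different)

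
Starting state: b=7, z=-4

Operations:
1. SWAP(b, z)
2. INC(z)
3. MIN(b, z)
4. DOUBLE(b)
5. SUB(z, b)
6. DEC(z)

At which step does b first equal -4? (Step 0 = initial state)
Step 1

Tracing b:
Initial: b = 7
After step 1: b = -4 ← first occurrence
After step 2: b = -4
After step 3: b = -4
After step 4: b = -8
After step 5: b = -8
After step 6: b = -8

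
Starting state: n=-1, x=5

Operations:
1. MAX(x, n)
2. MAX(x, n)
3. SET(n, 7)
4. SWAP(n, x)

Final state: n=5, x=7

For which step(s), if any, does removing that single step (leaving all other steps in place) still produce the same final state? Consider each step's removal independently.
Step(s) 1, 2

Testing removal of each single step:
Without step 1: final = n=5, x=7 (same)
Without step 2: final = n=5, x=7 (same)
Without step 3: final = n=5, x=-1 (different)
Without step 4: final = n=7, x=5 (different)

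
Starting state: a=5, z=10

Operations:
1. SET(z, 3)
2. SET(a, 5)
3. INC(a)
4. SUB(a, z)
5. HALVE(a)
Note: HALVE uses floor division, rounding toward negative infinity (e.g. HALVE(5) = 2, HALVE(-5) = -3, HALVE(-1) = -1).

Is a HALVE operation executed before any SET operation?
No

First HALVE: step 5
First SET: step 1
Since 5 > 1, SET comes first.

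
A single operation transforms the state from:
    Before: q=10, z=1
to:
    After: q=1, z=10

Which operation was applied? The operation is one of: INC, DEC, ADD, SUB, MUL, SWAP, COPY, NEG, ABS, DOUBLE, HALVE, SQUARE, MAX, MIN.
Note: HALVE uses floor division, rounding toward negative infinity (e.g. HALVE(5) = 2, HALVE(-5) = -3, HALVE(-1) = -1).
SWAP(q, z)

Analyzing the change:
Before: q=10, z=1
After: q=1, z=10
Variable q changed from 10 to 1
Variable z changed from 1 to 10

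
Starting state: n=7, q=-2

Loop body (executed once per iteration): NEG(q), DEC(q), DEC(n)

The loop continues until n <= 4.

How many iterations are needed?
3

Tracing iterations:
Initial: n=7, q=-2
After iteration 1: n=6, q=1
After iteration 2: n=5, q=-2
After iteration 3: n=4, q=1
n <= 4 now holds, so the loop exits after 3 iterations.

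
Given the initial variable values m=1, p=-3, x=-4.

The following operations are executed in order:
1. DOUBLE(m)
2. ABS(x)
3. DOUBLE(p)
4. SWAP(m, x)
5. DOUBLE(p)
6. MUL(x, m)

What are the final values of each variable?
{m: 4, p: -12, x: 8}

Step-by-step execution:
Initial: m=1, p=-3, x=-4
After step 1 (DOUBLE(m)): m=2, p=-3, x=-4
After step 2 (ABS(x)): m=2, p=-3, x=4
After step 3 (DOUBLE(p)): m=2, p=-6, x=4
After step 4 (SWAP(m, x)): m=4, p=-6, x=2
After step 5 (DOUBLE(p)): m=4, p=-12, x=2
After step 6 (MUL(x, m)): m=4, p=-12, x=8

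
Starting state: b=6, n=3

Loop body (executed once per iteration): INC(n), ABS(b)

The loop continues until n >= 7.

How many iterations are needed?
4

Tracing iterations:
Initial: b=6, n=3
After iteration 1: b=6, n=4
After iteration 2: b=6, n=5
After iteration 3: b=6, n=6
After iteration 4: b=6, n=7
n >= 7 now holds, so the loop exits after 4 iterations.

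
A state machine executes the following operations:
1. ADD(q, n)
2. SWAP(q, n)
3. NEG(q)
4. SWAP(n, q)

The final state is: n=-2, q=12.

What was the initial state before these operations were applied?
n=2, q=10

Working backwards:
Final state: n=-2, q=12
Before step 4 (SWAP(n, q)): n=12, q=-2
Before step 3 (NEG(q)): n=12, q=2
Before step 2 (SWAP(q, n)): n=2, q=12
Before step 1 (ADD(q, n)): n=2, q=10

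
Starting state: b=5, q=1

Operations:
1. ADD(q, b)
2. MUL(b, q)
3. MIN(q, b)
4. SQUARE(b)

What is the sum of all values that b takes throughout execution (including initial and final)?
970

Values of b at each step:
Initial: b = 5
After step 1: b = 5
After step 2: b = 30
After step 3: b = 30
After step 4: b = 900
Sum = 5 + 5 + 30 + 30 + 900 = 970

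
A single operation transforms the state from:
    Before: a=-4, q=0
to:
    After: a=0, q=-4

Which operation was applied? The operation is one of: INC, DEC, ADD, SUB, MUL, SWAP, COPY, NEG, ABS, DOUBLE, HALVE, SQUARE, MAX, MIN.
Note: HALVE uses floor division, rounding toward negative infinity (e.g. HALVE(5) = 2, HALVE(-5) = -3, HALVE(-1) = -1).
SWAP(a, q)

Analyzing the change:
Before: a=-4, q=0
After: a=0, q=-4
Variable a changed from -4 to 0
Variable q changed from 0 to -4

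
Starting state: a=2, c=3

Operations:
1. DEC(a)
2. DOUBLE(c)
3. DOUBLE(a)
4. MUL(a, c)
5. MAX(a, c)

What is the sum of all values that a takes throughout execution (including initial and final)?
30

Values of a at each step:
Initial: a = 2
After step 1: a = 1
After step 2: a = 1
After step 3: a = 2
After step 4: a = 12
After step 5: a = 12
Sum = 2 + 1 + 1 + 2 + 12 + 12 = 30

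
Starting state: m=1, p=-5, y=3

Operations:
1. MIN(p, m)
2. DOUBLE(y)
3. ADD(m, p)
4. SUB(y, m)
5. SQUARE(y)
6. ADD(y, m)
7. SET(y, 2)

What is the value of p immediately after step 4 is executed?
p = -5

Tracing p through execution:
Initial: p = -5
After step 1 (MIN(p, m)): p = -5
After step 2 (DOUBLE(y)): p = -5
After step 3 (ADD(m, p)): p = -5
After step 4 (SUB(y, m)): p = -5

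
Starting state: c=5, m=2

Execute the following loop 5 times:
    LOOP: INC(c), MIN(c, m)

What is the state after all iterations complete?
c=2, m=2

Iteration trace:
Start: c=5, m=2
After iteration 1: c=2, m=2
After iteration 2: c=2, m=2
After iteration 3: c=2, m=2
After iteration 4: c=2, m=2
After iteration 5: c=2, m=2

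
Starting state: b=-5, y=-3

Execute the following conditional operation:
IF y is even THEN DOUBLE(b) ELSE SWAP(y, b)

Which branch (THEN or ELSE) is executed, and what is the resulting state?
Branch: ELSE, Final state: b=-3, y=-5

Evaluating condition: y is even
Condition is False, so ELSE branch executes
After SWAP(y, b): b=-3, y=-5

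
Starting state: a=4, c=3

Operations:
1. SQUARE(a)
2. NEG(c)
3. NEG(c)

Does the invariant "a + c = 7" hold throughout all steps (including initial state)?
No, violated after step 1

The invariant is violated after step 1.

State at each step:
Initial: a=4, c=3
After step 1: a=16, c=3
After step 2: a=16, c=-3
After step 3: a=16, c=3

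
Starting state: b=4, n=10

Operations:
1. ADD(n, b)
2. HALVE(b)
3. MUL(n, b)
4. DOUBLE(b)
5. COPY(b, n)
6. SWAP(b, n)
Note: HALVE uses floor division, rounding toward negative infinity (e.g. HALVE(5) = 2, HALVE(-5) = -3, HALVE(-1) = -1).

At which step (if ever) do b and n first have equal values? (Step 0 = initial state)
Step 5

b and n first become equal after step 5.

Comparing values at each step:
Initial: b=4, n=10
After step 1: b=4, n=14
After step 2: b=2, n=14
After step 3: b=2, n=28
After step 4: b=4, n=28
After step 5: b=28, n=28 ← equal!
After step 6: b=28, n=28 ← equal!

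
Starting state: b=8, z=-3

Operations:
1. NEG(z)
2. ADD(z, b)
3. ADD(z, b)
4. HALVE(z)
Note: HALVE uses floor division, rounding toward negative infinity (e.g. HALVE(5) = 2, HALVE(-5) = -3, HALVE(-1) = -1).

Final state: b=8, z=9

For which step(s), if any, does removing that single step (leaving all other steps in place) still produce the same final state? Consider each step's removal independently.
None - removing any single step changes the final result

Testing removal of each single step:
Without step 1: final = b=8, z=6 (different)
Without step 2: final = b=8, z=5 (different)
Without step 3: final = b=8, z=5 (different)
Without step 4: final = b=8, z=19 (different)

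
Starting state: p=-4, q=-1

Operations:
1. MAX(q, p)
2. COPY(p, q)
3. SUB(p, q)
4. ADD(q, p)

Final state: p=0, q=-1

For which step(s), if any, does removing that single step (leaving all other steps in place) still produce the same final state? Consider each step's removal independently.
Step(s) 1, 4

Testing removal of each single step:
Without step 1: final = p=0, q=-1 (same)
Without step 2: final = p=-3, q=-4 (different)
Without step 3: final = p=-1, q=-2 (different)
Without step 4: final = p=0, q=-1 (same)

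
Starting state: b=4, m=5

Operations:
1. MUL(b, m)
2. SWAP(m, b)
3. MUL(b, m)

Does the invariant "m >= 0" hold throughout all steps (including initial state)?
Yes

The invariant holds at every step.

State at each step:
Initial: b=4, m=5
After step 1: b=20, m=5
After step 2: b=5, m=20
After step 3: b=100, m=20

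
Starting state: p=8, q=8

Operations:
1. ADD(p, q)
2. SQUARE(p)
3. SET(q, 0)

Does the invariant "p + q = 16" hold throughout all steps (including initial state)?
No, violated after step 1

The invariant is violated after step 1.

State at each step:
Initial: p=8, q=8
After step 1: p=16, q=8
After step 2: p=256, q=8
After step 3: p=256, q=0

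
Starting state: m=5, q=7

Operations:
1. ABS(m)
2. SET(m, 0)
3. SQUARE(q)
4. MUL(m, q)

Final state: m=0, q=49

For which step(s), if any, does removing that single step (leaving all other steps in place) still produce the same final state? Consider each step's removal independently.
Step(s) 1, 4

Testing removal of each single step:
Without step 1: final = m=0, q=49 (same)
Without step 2: final = m=245, q=49 (different)
Without step 3: final = m=0, q=7 (different)
Without step 4: final = m=0, q=49 (same)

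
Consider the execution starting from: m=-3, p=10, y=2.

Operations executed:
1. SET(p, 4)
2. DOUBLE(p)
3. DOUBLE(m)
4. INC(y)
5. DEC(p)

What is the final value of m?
m = -6

Tracing execution:
Step 1: SET(p, 4) → m = -3
Step 2: DOUBLE(p) → m = -3
Step 3: DOUBLE(m) → m = -6
Step 4: INC(y) → m = -6
Step 5: DEC(p) → m = -6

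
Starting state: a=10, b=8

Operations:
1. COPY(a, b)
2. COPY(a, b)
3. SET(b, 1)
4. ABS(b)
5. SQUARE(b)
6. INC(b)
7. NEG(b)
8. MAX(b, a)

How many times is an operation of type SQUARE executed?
1

Counting SQUARE operations:
Step 5: SQUARE(b) ← SQUARE
Total: 1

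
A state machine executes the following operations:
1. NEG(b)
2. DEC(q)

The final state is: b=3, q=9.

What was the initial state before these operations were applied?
b=-3, q=10

Working backwards:
Final state: b=3, q=9
Before step 2 (DEC(q)): b=3, q=10
Before step 1 (NEG(b)): b=-3, q=10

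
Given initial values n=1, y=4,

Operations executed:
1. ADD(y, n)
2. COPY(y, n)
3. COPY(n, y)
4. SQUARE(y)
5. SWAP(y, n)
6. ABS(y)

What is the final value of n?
n = 1

Tracing execution:
Step 1: ADD(y, n) → n = 1
Step 2: COPY(y, n) → n = 1
Step 3: COPY(n, y) → n = 1
Step 4: SQUARE(y) → n = 1
Step 5: SWAP(y, n) → n = 1
Step 6: ABS(y) → n = 1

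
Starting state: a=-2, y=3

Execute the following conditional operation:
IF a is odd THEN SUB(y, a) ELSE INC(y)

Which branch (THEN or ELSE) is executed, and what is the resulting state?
Branch: ELSE, Final state: a=-2, y=4

Evaluating condition: a is odd
Condition is False, so ELSE branch executes
After INC(y): a=-2, y=4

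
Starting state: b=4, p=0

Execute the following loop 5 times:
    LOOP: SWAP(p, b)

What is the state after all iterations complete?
b=0, p=4

Iteration trace:
Start: b=4, p=0
After iteration 1: b=0, p=4
After iteration 2: b=4, p=0
After iteration 3: b=0, p=4
After iteration 4: b=4, p=0
After iteration 5: b=0, p=4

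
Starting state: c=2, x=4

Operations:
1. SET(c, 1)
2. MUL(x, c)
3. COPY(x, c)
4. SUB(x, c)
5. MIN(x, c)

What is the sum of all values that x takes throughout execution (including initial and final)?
13

Values of x at each step:
Initial: x = 4
After step 1: x = 4
After step 2: x = 4
After step 3: x = 1
After step 4: x = 0
After step 5: x = 0
Sum = 4 + 4 + 4 + 1 + 0 + 0 = 13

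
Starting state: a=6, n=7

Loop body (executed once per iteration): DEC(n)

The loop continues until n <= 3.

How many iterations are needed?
4

Tracing iterations:
Initial: a=6, n=7
After iteration 1: a=6, n=6
After iteration 2: a=6, n=5
After iteration 3: a=6, n=4
After iteration 4: a=6, n=3
n <= 3 now holds, so the loop exits after 4 iterations.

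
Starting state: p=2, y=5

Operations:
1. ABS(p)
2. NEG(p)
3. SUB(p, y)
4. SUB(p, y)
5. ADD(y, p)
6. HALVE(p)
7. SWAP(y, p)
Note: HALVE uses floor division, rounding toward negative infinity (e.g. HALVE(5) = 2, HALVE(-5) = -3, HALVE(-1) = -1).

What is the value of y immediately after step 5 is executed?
y = -7

Tracing y through execution:
Initial: y = 5
After step 1 (ABS(p)): y = 5
After step 2 (NEG(p)): y = 5
After step 3 (SUB(p, y)): y = 5
After step 4 (SUB(p, y)): y = 5
After step 5 (ADD(y, p)): y = -7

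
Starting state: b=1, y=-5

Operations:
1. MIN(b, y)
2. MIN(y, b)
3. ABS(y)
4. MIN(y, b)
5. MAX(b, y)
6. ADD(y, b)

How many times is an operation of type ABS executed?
1

Counting ABS operations:
Step 3: ABS(y) ← ABS
Total: 1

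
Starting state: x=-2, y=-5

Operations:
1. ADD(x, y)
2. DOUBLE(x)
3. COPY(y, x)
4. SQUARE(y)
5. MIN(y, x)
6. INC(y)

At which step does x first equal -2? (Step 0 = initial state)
Step 0

Tracing x:
Initial: x = -2 ← first occurrence
After step 1: x = -7
After step 2: x = -14
After step 3: x = -14
After step 4: x = -14
After step 5: x = -14
After step 6: x = -14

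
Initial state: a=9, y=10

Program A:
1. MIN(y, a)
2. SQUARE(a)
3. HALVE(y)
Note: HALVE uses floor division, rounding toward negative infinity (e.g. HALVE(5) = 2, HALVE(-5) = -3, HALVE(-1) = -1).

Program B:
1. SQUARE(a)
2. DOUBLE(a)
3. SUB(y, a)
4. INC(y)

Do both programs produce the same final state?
No

Program A final state: a=81, y=4
Program B final state: a=162, y=-151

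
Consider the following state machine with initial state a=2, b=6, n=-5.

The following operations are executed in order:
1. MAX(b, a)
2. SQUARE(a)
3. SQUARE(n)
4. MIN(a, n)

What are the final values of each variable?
{a: 4, b: 6, n: 25}

Step-by-step execution:
Initial: a=2, b=6, n=-5
After step 1 (MAX(b, a)): a=2, b=6, n=-5
After step 2 (SQUARE(a)): a=4, b=6, n=-5
After step 3 (SQUARE(n)): a=4, b=6, n=25
After step 4 (MIN(a, n)): a=4, b=6, n=25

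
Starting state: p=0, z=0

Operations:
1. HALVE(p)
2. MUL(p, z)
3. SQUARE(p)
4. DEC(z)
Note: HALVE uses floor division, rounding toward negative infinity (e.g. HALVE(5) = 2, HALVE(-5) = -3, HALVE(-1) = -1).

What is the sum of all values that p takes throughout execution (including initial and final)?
0

Values of p at each step:
Initial: p = 0
After step 1: p = 0
After step 2: p = 0
After step 3: p = 0
After step 4: p = 0
Sum = 0 + 0 + 0 + 0 + 0 = 0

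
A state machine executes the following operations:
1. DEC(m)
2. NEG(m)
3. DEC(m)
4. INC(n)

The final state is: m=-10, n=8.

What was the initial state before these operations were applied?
m=10, n=7

Working backwards:
Final state: m=-10, n=8
Before step 4 (INC(n)): m=-10, n=7
Before step 3 (DEC(m)): m=-9, n=7
Before step 2 (NEG(m)): m=9, n=7
Before step 1 (DEC(m)): m=10, n=7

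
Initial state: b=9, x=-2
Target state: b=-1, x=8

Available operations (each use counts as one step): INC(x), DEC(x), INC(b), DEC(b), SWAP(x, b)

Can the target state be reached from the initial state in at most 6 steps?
Yes

Path (3 steps): INC(x) → DEC(b) → SWAP(x, b)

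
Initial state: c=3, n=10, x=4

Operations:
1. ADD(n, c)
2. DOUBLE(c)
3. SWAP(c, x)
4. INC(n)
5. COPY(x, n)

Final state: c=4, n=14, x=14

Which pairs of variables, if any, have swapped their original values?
None

Comparing initial and final values:
x: 4 → 14
c: 3 → 4
n: 10 → 14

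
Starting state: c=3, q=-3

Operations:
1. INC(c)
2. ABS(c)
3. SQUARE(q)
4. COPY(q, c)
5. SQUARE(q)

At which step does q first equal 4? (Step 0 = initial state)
Step 4

Tracing q:
Initial: q = -3
After step 1: q = -3
After step 2: q = -3
After step 3: q = 9
After step 4: q = 4 ← first occurrence
After step 5: q = 16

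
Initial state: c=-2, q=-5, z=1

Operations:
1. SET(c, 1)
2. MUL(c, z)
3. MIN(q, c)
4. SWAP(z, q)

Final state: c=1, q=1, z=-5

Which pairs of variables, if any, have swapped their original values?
(z, q)

Comparing initial and final values:
z: 1 → -5
q: -5 → 1
c: -2 → 1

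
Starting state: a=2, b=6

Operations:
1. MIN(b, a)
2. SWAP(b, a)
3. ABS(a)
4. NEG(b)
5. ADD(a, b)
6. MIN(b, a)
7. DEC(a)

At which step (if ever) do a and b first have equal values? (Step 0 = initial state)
Step 1

a and b first become equal after step 1.

Comparing values at each step:
Initial: a=2, b=6
After step 1: a=2, b=2 ← equal!
After step 2: a=2, b=2 ← equal!
After step 3: a=2, b=2 ← equal!
After step 4: a=2, b=-2
After step 5: a=0, b=-2
After step 6: a=0, b=-2
After step 7: a=-1, b=-2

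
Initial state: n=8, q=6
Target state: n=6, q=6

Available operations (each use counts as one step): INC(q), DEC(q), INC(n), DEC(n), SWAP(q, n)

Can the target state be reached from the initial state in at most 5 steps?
Yes

Path (2 steps): DEC(n) → DEC(n)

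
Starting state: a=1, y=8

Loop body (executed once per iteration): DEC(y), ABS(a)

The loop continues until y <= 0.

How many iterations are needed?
8

Tracing iterations:
Initial: a=1, y=8
After iteration 1: a=1, y=7
After iteration 2: a=1, y=6
After iteration 3: a=1, y=5
After iteration 4: a=1, y=4
After iteration 5: a=1, y=3
After iteration 6: a=1, y=2
After iteration 7: a=1, y=1
After iteration 8: a=1, y=0
y <= 0 now holds, so the loop exits after 8 iterations.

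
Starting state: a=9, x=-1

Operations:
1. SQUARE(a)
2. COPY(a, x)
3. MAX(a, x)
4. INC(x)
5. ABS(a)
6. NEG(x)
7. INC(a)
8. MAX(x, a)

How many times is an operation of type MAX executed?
2

Counting MAX operations:
Step 3: MAX(a, x) ← MAX
Step 8: MAX(x, a) ← MAX
Total: 2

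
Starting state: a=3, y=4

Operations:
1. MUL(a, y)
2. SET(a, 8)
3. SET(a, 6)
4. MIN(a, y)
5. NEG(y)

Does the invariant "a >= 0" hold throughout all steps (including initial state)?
Yes

The invariant holds at every step.

State at each step:
Initial: a=3, y=4
After step 1: a=12, y=4
After step 2: a=8, y=4
After step 3: a=6, y=4
After step 4: a=4, y=4
After step 5: a=4, y=-4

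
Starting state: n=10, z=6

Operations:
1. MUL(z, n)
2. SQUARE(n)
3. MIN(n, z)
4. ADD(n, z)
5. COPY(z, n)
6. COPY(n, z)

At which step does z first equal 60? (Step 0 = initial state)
Step 1

Tracing z:
Initial: z = 6
After step 1: z = 60 ← first occurrence
After step 2: z = 60
After step 3: z = 60
After step 4: z = 60
After step 5: z = 120
After step 6: z = 120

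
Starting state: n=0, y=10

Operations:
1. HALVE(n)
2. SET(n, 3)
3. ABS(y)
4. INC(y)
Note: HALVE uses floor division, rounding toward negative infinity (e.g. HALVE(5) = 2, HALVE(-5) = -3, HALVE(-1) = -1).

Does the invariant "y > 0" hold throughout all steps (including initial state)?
Yes

The invariant holds at every step.

State at each step:
Initial: n=0, y=10
After step 1: n=0, y=10
After step 2: n=3, y=10
After step 3: n=3, y=10
After step 4: n=3, y=11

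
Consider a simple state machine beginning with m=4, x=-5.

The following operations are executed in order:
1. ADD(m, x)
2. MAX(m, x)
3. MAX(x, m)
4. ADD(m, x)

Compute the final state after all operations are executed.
{m: -2, x: -1}

Step-by-step execution:
Initial: m=4, x=-5
After step 1 (ADD(m, x)): m=-1, x=-5
After step 2 (MAX(m, x)): m=-1, x=-5
After step 3 (MAX(x, m)): m=-1, x=-1
After step 4 (ADD(m, x)): m=-2, x=-1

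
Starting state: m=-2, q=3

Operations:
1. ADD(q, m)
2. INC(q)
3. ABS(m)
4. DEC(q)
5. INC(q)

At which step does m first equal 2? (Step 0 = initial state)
Step 3

Tracing m:
Initial: m = -2
After step 1: m = -2
After step 2: m = -2
After step 3: m = 2 ← first occurrence
After step 4: m = 2
After step 5: m = 2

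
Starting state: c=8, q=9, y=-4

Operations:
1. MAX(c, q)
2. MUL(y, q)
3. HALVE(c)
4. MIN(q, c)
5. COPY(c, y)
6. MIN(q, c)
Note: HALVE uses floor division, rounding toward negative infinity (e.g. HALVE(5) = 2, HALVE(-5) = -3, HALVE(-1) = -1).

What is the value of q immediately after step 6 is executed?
q = -36

Tracing q through execution:
Initial: q = 9
After step 1 (MAX(c, q)): q = 9
After step 2 (MUL(y, q)): q = 9
After step 3 (HALVE(c)): q = 9
After step 4 (MIN(q, c)): q = 4
After step 5 (COPY(c, y)): q = 4
After step 6 (MIN(q, c)): q = -36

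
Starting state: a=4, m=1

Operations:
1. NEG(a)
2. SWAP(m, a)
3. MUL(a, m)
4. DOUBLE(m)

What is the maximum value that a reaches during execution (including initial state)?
4

Values of a at each step:
Initial: a = 4 ← maximum
After step 1: a = -4
After step 2: a = 1
After step 3: a = -4
After step 4: a = -4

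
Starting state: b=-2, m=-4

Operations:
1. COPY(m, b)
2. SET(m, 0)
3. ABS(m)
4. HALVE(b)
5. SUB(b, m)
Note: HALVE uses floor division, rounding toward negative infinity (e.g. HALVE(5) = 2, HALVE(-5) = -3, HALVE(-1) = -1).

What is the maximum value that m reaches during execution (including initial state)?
0

Values of m at each step:
Initial: m = -4
After step 1: m = -2
After step 2: m = 0 ← maximum
After step 3: m = 0
After step 4: m = 0
After step 5: m = 0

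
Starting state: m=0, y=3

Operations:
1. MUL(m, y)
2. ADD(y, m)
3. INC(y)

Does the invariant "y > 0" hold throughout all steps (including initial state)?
Yes

The invariant holds at every step.

State at each step:
Initial: m=0, y=3
After step 1: m=0, y=3
After step 2: m=0, y=3
After step 3: m=0, y=4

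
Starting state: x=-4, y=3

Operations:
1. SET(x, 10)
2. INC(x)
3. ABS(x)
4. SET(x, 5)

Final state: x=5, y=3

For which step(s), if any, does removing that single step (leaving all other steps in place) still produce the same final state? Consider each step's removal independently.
Step(s) 1, 2, 3

Testing removal of each single step:
Without step 1: final = x=5, y=3 (same)
Without step 2: final = x=5, y=3 (same)
Without step 3: final = x=5, y=3 (same)
Without step 4: final = x=11, y=3 (different)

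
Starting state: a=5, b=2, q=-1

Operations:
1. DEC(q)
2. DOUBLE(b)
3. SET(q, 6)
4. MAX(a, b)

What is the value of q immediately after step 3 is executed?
q = 6

Tracing q through execution:
Initial: q = -1
After step 1 (DEC(q)): q = -2
After step 2 (DOUBLE(b)): q = -2
After step 3 (SET(q, 6)): q = 6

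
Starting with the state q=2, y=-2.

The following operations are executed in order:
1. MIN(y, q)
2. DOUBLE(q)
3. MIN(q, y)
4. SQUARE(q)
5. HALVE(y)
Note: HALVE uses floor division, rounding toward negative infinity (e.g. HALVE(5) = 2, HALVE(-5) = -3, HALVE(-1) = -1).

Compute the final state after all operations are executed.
{q: 4, y: -1}

Step-by-step execution:
Initial: q=2, y=-2
After step 1 (MIN(y, q)): q=2, y=-2
After step 2 (DOUBLE(q)): q=4, y=-2
After step 3 (MIN(q, y)): q=-2, y=-2
After step 4 (SQUARE(q)): q=4, y=-2
After step 5 (HALVE(y)): q=4, y=-1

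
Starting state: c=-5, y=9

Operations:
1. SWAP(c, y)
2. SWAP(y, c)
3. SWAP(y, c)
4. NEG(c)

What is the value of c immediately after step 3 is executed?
c = 9

Tracing c through execution:
Initial: c = -5
After step 1 (SWAP(c, y)): c = 9
After step 2 (SWAP(y, c)): c = -5
After step 3 (SWAP(y, c)): c = 9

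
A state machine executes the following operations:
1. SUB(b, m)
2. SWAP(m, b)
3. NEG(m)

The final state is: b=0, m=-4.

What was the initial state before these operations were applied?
b=4, m=0

Working backwards:
Final state: b=0, m=-4
Before step 3 (NEG(m)): b=0, m=4
Before step 2 (SWAP(m, b)): b=4, m=0
Before step 1 (SUB(b, m)): b=4, m=0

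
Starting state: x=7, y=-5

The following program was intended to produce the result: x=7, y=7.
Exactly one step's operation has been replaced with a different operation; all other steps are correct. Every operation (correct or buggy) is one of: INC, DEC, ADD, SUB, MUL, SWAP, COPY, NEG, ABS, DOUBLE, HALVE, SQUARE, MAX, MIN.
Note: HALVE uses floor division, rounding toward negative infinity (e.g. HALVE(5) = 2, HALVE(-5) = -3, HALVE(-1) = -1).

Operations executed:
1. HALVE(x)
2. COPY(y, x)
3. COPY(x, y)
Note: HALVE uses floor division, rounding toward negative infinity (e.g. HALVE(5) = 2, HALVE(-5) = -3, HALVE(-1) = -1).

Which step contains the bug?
Step 1

Trace with buggy code:
Initial: x=7, y=-5
After step 1: x=3, y=-5
After step 2: x=3, y=3
After step 3: x=3, y=3
Actual final x=3, y=3 ≠ expected x=7, y=7.
Step 1 is the only position where a single-operation replacement can produce the expected result.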